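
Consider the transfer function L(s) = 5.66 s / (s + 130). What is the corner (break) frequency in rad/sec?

130 rad/sec

The single real pole at s = −130 gives a corner at ω = 130 rad/sec.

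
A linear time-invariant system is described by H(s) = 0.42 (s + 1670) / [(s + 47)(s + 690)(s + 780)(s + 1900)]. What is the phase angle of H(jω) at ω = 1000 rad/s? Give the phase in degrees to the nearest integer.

∠(j1000 + 1670) = arctan(1000/1670) = 30.91°
∠(j1000 + 47) = arctan(1000/47) = 87.31°
∠(j1000 + 690) = arctan(1000/690) = 55.39°
∠(j1000 + 780) = arctan(1000/780) = 52.05°
∠(j1000 + 1900) = arctan(1000/1900) = 27.76°
∠H(j1000) = 30.91° − (87.31° + 55.39° + 52.05° + 27.76°) = -191.59°

-192 deg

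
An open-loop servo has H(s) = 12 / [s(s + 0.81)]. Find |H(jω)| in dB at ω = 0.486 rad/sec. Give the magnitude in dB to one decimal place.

|j0.486 + 0.81| = √(0.486² + 0.81²) = 0.9446
|j0.486| = 0.486
|H(j0.486)| = 12 / (0.9446 × 0.486) = 26.139
20 log₁₀(26.139) = 28.35 dB

28.3 dB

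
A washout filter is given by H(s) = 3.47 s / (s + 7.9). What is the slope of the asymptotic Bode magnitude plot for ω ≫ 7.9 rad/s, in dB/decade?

With 1 zero and 1 pole, the high-frequency asymptotic slope is 20 × (1 − 1) = 0 dB/decade.

0 dB/decade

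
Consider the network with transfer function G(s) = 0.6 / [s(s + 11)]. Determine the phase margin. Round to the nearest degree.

Gain crossover: |G(jω)| = 1 at ω ≈ 0.0545 rad s⁻¹.
∠G(j0.0545) = −90° − arctan(0.0545/11) ≈ -90.28°
PM = 180° + (-90.28°) = 89.72°

90°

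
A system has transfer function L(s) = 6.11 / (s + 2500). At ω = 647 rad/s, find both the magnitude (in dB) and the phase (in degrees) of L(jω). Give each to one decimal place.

|L| = -52.5 dB, ∠L = -14.5 deg

|j647 + 2500| = √(647² + 2500²) = 2582
|L(j647)| = 6.11 / 2582 = 0.002366
20 log₁₀(0.002366) = -52.52 dB
∠(j647 + 2500) = arctan(647/2500) = 14.51°
∠L(j647) = −14.51° = -14.51°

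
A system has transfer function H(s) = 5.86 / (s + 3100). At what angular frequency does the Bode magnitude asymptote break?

The single real pole at s = −3100 gives a corner at ω = 3100 rad/sec.

3100 rad/sec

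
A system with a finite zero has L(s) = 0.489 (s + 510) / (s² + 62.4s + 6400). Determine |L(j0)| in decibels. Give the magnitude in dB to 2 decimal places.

L(0) = 0.489 × 510 / 6400 = 0.038967
20 log₁₀(0.038967) = -28.186 dB

-28.19 dB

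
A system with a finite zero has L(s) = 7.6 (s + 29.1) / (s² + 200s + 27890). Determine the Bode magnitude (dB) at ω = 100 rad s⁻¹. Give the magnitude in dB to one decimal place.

|j100 + 29.1| = √(100² + 29.1²) = 104.1
|(j100)² + 200(j100) + 27890| = |17890 + j20000| = 2.683e+04
|L(j100)| = 7.6 × 104.1 / 2.683e+04 = 0.029497
20 log₁₀(0.029497) = -30.60 dB

-30.6 dB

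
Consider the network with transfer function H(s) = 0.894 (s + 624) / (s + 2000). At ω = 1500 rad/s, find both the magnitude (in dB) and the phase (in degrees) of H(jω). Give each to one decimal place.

|j1500 + 624| = √(1500² + 624²) = 1625
|j1500 + 2000| = √(1500² + 2000²) = 2500
|H(j1500)| = 0.894 × 1625 / 2500 = 0.58096
20 log₁₀(0.58096) = -4.72 dB
∠(j1500 + 624) = arctan(1500/624) = 67.41°
∠(j1500 + 2000) = arctan(1500/2000) = 36.87°
∠H(j1500) = 67.41° − 36.87° = 30.54°

|H| = -4.7 dB, ∠H = 30.5 deg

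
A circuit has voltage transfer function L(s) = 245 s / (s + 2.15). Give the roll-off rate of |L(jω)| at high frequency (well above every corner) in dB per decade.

0 dB/decade

With 1 zero and 1 pole, the high-frequency asymptotic slope is 20 × (1 − 1) = 0 dB/decade.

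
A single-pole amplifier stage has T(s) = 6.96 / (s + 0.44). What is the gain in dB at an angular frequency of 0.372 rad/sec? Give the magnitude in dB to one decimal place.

21.6 dB

|j0.372 + 0.44| = √(0.372² + 0.44²) = 0.5762
|T(j0.372)| = 6.96 / 0.5762 = 12.08
20 log₁₀(12.08) = 21.64 dB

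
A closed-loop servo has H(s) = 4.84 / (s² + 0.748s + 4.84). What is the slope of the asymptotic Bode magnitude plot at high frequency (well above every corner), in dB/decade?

With 0 zeros and 2 poles, the high-frequency asymptotic slope is 20 × (0 − 2) = -40 dB/decade.

-40 dB/decade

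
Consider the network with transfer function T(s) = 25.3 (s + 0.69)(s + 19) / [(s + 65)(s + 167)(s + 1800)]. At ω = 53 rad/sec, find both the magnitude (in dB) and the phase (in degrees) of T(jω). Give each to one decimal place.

|j53 + 0.69| = √(53² + 0.69²) = 53
|j53 + 19| = √(53² + 19²) = 56.3
|j53 + 65| = √(53² + 65²) = 83.87
|j53 + 167| = √(53² + 167²) = 175.2
|j53 + 1800| = √(53² + 1800²) = 1801
|T(j53)| = 25.3 × 53 × 56.3 / (83.87 × 175.2 × 1801) = 0.0028533
20 log₁₀(0.0028533) = -50.89 dB
∠(j53 + 0.69) = arctan(53/0.69) = 89.25°
∠(j53 + 19) = arctan(53/19) = 70.28°
∠(j53 + 65) = arctan(53/65) = 39.19°
∠(j53 + 167) = arctan(53/167) = 17.61°
∠(j53 + 1800) = arctan(53/1800) = 1.69°
∠T(j53) = 89.25° + 70.28° − (39.19° + 17.61° + 1.69°) = 101.04°

|T| = -50.9 dB, ∠T = 101.0°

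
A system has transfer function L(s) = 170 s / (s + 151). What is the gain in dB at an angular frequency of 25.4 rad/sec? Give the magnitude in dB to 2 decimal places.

29.00 dB

|j25.4| = 25.4
|j25.4 + 151| = √(25.4² + 151²) = 153.1
|L(j25.4)| = 170 × 25.4 / 153.1 = 28.2
20 log₁₀(28.2) = 29.005 dB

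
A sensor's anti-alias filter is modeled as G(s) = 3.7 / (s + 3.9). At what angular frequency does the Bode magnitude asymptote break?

3.9 rad/s

The single real pole at s = −3.9 gives a corner at ω = 3.9 rad/s.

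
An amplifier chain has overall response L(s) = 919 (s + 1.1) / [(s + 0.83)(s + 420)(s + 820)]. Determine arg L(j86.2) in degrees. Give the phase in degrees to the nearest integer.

-18°

∠(j86.2 + 1.1) = arctan(86.2/1.1) = 89.27°
∠(j86.2 + 0.83) = arctan(86.2/0.83) = 89.45°
∠(j86.2 + 420) = arctan(86.2/420) = 11.60°
∠(j86.2 + 820) = arctan(86.2/820) = 6.00°
∠L(j86.2) = 89.27° − (89.45° + 11.60° + 6.00°) = -17.78°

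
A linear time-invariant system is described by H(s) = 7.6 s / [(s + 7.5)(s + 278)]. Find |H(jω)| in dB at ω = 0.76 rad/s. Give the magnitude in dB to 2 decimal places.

|j0.76| = 0.76
|j0.76 + 7.5| = √(0.76² + 7.5²) = 7.538
|j0.76 + 278| = √(0.76² + 278²) = 278
|H(j0.76)| = 7.6 × 0.76 / (7.538 × 278) = 0.0027561
20 log₁₀(0.0027561) = -51.194 dB

-51.19 dB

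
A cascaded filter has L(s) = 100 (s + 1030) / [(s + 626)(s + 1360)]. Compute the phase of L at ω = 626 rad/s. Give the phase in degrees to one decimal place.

-38.4 deg

∠(j626 + 1030) = arctan(626/1030) = 31.29°
∠(j626 + 626) = arctan(626/626) = 45.00°
∠(j626 + 1360) = arctan(626/1360) = 24.72°
∠L(j626) = 31.29° − (45.00° + 24.72°) = -38.43°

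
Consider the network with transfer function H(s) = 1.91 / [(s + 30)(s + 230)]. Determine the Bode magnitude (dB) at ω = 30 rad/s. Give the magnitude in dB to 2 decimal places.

-74.24 dB

|j30 + 30| = √(30² + 30²) = 42.43
|j30 + 230| = √(30² + 230²) = 231.9
|H(j30)| = 1.91 / (42.43 × 231.9) = 0.00019409
20 log₁₀(0.00019409) = -74.240 dB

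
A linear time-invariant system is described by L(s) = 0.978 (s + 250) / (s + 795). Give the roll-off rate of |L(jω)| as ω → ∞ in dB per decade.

0 dB/decade

With 1 zero and 1 pole, the high-frequency asymptotic slope is 20 × (1 − 1) = 0 dB/decade.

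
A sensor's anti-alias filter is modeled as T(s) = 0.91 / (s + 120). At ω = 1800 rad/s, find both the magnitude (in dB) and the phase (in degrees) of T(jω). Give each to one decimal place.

|j1800 + 120| = √(1800² + 120²) = 1804
|T(j1800)| = 0.91 / 1804 = 0.00050444
20 log₁₀(0.00050444) = -65.94 dB
∠(j1800 + 120) = arctan(1800/120) = 86.19°
∠T(j1800) = −86.19° = -86.19°

|T| = -65.9 dB, ∠T = -86.2 deg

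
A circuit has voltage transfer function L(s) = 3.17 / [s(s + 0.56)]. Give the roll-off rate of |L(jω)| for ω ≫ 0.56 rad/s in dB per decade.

-40 dB/decade

With 0 zeros and 2 poles, the high-frequency asymptotic slope is 20 × (0 − 2) = -40 dB/decade.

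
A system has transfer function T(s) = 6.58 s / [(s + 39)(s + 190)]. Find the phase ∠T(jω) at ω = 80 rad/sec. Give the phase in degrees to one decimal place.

∠(j80) = 90.00°
∠(j80 + 39) = arctan(80/39) = 64.01°
∠(j80 + 190) = arctan(80/190) = 22.83°
∠T(j80) = 90.00° − (64.01° + 22.83°) = 3.16°

3.2°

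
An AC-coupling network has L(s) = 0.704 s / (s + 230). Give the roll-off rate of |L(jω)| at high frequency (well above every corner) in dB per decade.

With 1 zero and 1 pole, the high-frequency asymptotic slope is 20 × (1 − 1) = 0 dB/decade.

0 dB/decade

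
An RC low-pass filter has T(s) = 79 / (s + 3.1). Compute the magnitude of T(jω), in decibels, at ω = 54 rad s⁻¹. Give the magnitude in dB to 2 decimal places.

|j54 + 3.1| = √(54² + 3.1²) = 54.09
|T(j54)| = 79 / 54.09 = 1.4606
20 log₁₀(1.4606) = 3.290 dB

3.29 dB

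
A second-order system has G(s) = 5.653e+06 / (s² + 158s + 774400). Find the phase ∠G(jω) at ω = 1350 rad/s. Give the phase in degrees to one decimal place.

∠[(j1350)² + 158(j1350) + 774400] = ∠[-1.0481e+06 + j2.133e+05] = 168.50°
∠G(j1350) = −168.50° = -168.50°

-168.5°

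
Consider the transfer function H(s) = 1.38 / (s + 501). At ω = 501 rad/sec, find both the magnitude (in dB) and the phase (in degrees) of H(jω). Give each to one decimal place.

|j501 + 501| = √(501² + 501²) = 708.5
|H(j501)| = 1.38 / 708.5 = 0.0019477
20 log₁₀(0.0019477) = -54.21 dB
∠(j501 + 501) = arctan(501/501) = 45.00°
∠H(j501) = −45.00° = -45.00°

|H| = -54.2 dB, ∠H = -45.0 deg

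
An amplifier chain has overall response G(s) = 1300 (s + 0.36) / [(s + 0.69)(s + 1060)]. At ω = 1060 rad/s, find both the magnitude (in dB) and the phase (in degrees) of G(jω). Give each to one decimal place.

|G| = -1.2 dB, ∠G = -45.0°

|j1060 + 0.36| = √(1060² + 0.36²) = 1060
|j1060 + 0.69| = √(1060² + 0.69²) = 1060
|j1060 + 1060| = √(1060² + 1060²) = 1499
|G(j1060)| = 1300 × 1060 / (1060 × 1499) = 0.86721
20 log₁₀(0.86721) = -1.24 dB
∠(j1060 + 0.36) = arctan(1060/0.36) = 89.98°
∠(j1060 + 0.69) = arctan(1060/0.69) = 89.96°
∠(j1060 + 1060) = arctan(1060/1060) = 45.00°
∠G(j1060) = 89.98° − (89.96° + 45.00°) = -44.98°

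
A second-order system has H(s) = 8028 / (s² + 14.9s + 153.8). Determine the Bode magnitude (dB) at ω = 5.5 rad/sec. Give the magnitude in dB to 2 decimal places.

34.67 dB

|(j5.5)² + 14.9(j5.5) + 153.8| = |123.55 + j81.95| = 148.3
|H(j5.5)| = 8028 / 148.3 = 54.149
20 log₁₀(54.149) = 34.672 dB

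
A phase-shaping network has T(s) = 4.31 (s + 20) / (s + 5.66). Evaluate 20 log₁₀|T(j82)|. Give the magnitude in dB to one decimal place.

12.9 dB

|j82 + 20| = √(82² + 20²) = 84.4
|j82 + 5.66| = √(82² + 5.66²) = 82.2
|T(j82)| = 4.31 × 84.4 / 82.2 = 4.4258
20 log₁₀(4.4258) = 12.92 dB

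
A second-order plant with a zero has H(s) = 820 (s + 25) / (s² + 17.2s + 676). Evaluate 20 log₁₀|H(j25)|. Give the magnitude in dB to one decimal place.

|j25 + 25| = √(25² + 25²) = 35.36
|(j25)² + 17.2(j25) + 676| = |51 + j430| = 433
|H(j25)| = 820 × 35.36 / 433 = 66.953
20 log₁₀(66.953) = 36.52 dB

36.5 dB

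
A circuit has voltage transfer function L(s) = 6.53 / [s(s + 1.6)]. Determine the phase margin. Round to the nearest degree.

35°

Gain crossover: |L(jω)| = 1 at ω ≈ 2.32 rad s⁻¹.
∠L(j2.32) = −90° − arctan(2.32/1.6) ≈ -145.39°
PM = 180° + (-145.39°) = 34.61°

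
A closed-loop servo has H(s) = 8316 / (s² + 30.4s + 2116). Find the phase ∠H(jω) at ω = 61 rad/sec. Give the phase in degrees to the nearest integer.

-131°

∠[(j61)² + 30.4(j61) + 2116] = ∠[-1605 + j1854.4] = 130.88°
∠H(j61) = −130.88° = -130.88°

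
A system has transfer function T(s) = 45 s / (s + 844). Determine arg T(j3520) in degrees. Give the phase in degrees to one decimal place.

13.5°

∠(j3520) = 90.00°
∠(j3520 + 844) = arctan(3520/844) = 76.52°
∠T(j3520) = 90.00° − 76.52° = 13.48°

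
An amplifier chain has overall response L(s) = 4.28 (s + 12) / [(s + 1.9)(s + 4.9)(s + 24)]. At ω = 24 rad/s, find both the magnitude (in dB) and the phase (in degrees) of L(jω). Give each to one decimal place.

|L| = -44.8 dB, ∠L = -145.5°

|j24 + 12| = √(24² + 12²) = 26.83
|j24 + 1.9| = √(24² + 1.9²) = 24.08
|j24 + 4.9| = √(24² + 4.9²) = 24.5
|j24 + 24| = √(24² + 24²) = 33.94
|L(j24)| = 4.28 × 26.83 / (24.08 × 24.5 × 33.94) = 0.0057377
20 log₁₀(0.0057377) = -44.83 dB
∠(j24 + 12) = arctan(24/12) = 63.43°
∠(j24 + 1.9) = arctan(24/1.9) = 85.47°
∠(j24 + 4.9) = arctan(24/4.9) = 78.46°
∠(j24 + 24) = arctan(24/24) = 45.00°
∠L(j24) = 63.43° − (85.47° + 78.46° + 45.00°) = -145.50°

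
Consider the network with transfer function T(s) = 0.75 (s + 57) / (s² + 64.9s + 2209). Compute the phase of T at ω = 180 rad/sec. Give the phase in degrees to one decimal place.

-86.4°

∠(j180 + 57) = arctan(180/57) = 72.43°
∠[(j180)² + 64.9(j180) + 2209] = ∠[-30191 + j11682] = 158.85°
∠T(j180) = 72.43° − 158.85° = -86.42°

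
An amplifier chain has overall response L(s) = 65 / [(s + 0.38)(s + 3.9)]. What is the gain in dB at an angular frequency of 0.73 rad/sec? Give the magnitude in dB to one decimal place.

|j0.73 + 0.38| = √(0.73² + 0.38²) = 0.823
|j0.73 + 3.9| = √(0.73² + 3.9²) = 3.968
|L(j0.73)| = 65 / (0.823 × 3.968) = 19.906
20 log₁₀(19.906) = 25.98 dB

26.0 dB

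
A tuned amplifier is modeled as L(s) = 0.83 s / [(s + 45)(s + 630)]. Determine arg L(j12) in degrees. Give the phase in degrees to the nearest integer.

∠(j12) = 90.00°
∠(j12 + 45) = arctan(12/45) = 14.93°
∠(j12 + 630) = arctan(12/630) = 1.09°
∠L(j12) = 90.00° − (14.93° + 1.09°) = 73.98°

74 deg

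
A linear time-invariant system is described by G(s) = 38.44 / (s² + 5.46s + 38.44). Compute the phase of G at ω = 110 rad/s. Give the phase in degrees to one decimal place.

∠[(j110)² + 5.46(j110) + 38.44] = ∠[-12062 + j600.6] = 177.15°
∠G(j110) = −177.15° = -177.15°

-177.1 deg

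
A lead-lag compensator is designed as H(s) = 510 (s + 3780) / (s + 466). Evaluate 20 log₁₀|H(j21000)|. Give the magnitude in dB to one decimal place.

54.3 dB

|j21000 + 3780| = √(21000² + 3780²) = 2.134e+04
|j21000 + 466| = √(21000² + 466²) = 2.101e+04
|H(j21000)| = 510 × 2.134e+04 / 2.101e+04 = 518.07
20 log₁₀(518.07) = 54.29 dB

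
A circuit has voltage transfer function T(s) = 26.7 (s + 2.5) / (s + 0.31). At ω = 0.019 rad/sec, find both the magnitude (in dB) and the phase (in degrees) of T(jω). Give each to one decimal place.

|j0.019 + 2.5| = √(0.019² + 2.5²) = 2.5
|j0.019 + 0.31| = √(0.019² + 0.31²) = 0.3106
|T(j0.019)| = 26.7 × 2.5 / 0.3106 = 214.93
20 log₁₀(214.93) = 46.65 dB
∠(j0.019 + 2.5) = arctan(0.019/2.5) = 0.44°
∠(j0.019 + 0.31) = arctan(0.019/0.31) = 3.51°
∠T(j0.019) = 0.44° − 3.51° = -3.07°

|T| = 46.6 dB, ∠T = -3.1°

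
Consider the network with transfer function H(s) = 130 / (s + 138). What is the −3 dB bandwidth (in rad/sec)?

For a single-pole low-pass, the −3 dB point is at the pole: ω = 138 rad/sec.

138 rad/sec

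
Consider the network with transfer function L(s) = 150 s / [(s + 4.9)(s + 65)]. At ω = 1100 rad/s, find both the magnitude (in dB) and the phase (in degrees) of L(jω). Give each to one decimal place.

|j1100| = 1100
|j1100 + 4.9| = √(1100² + 4.9²) = 1100
|j1100 + 65| = √(1100² + 65²) = 1102
|L(j1100)| = 150 × 1100 / (1100 × 1102) = 0.13612
20 log₁₀(0.13612) = -17.32 dB
∠(j1100) = 90.00°
∠(j1100 + 4.9) = arctan(1100/4.9) = 89.74°
∠(j1100 + 65) = arctan(1100/65) = 86.62°
∠L(j1100) = 90.00° − (89.74° + 86.62°) = -86.36°

|L| = -17.3 dB, ∠L = -86.4 deg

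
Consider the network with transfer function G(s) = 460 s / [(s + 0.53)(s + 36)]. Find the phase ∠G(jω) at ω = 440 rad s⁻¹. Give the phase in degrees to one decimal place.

-85.3 deg

∠(j440) = 90.00°
∠(j440 + 0.53) = arctan(440/0.53) = 89.93°
∠(j440 + 36) = arctan(440/36) = 85.32°
∠G(j440) = 90.00° − (89.93° + 85.32°) = -85.25°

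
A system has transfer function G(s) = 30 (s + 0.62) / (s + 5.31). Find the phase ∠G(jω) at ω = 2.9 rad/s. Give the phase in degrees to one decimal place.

∠(j2.9 + 0.62) = arctan(2.9/0.62) = 77.93°
∠(j2.9 + 5.31) = arctan(2.9/5.31) = 28.64°
∠G(j2.9) = 77.93° − 28.64° = 49.29°

49.3 deg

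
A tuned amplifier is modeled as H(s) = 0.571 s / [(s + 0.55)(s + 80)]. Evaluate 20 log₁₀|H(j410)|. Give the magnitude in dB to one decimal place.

-57.3 dB

|j410| = 410
|j410 + 0.55| = √(410² + 0.55²) = 410
|j410 + 80| = √(410² + 80²) = 417.7
|H(j410)| = 0.571 × 410 / (410 × 417.7) = 0.0013669
20 log₁₀(0.0013669) = -57.29 dB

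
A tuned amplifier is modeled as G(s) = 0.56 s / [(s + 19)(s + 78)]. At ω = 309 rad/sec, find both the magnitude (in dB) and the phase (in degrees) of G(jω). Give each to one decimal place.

|G| = -55.1 dB, ∠G = -72.3°

|j309| = 309
|j309 + 19| = √(309² + 19²) = 309.6
|j309 + 78| = √(309² + 78²) = 318.7
|G(j309)| = 0.56 × 309 / (309.6 × 318.7) = 0.0017539
20 log₁₀(0.0017539) = -55.12 dB
∠(j309) = 90.00°
∠(j309 + 19) = arctan(309/19) = 86.48°
∠(j309 + 78) = arctan(309/78) = 75.83°
∠G(j309) = 90.00° − (86.48° + 75.83°) = -72.31°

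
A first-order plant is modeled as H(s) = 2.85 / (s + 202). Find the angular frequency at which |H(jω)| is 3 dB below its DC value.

202 rad s⁻¹

For a single-pole low-pass, the −3 dB point is at the pole: ω = 202 rad s⁻¹.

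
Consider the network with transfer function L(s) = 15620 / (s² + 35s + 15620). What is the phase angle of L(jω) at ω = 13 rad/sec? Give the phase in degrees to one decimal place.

-1.7°

∠[(j13)² + 35(j13) + 15620] = ∠[15451 + j455] = 1.69°
∠L(j13) = −1.69° = -1.69°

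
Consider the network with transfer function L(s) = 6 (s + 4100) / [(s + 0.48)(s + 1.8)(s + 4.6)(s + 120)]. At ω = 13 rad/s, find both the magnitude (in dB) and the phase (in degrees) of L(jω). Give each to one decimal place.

|L| = -21.3 dB, ∠L = -246.5 deg

|j13 + 4100| = √(13² + 4100²) = 4100
|j13 + 0.48| = √(13² + 0.48²) = 13.01
|j13 + 1.8| = √(13² + 1.8²) = 13.12
|j13 + 4.6| = √(13² + 4.6²) = 13.79
|j13 + 120| = √(13² + 120²) = 120.7
|L(j13)| = 6 × 4100 / (13.01 × 13.12 × 13.79 × 120.7) = 0.086568
20 log₁₀(0.086568) = -21.25 dB
∠(j13 + 4100) = arctan(13/4100) = 0.18°
∠(j13 + 0.48) = arctan(13/0.48) = 87.89°
∠(j13 + 1.8) = arctan(13/1.8) = 82.12°
∠(j13 + 4.6) = arctan(13/4.6) = 70.51°
∠(j13 + 120) = arctan(13/120) = 6.18°
∠L(j13) = 0.18° − (87.89° + 82.12° + 70.51° + 6.18°) = -246.52°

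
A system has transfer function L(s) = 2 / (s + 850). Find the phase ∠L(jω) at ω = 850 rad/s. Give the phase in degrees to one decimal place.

∠(j850 + 850) = arctan(850/850) = 45.00°
∠L(j850) = −45.00° = -45.00°

-45.0°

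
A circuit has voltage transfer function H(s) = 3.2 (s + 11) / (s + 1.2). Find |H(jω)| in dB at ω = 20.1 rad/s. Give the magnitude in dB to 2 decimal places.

11.23 dB

|j20.1 + 11| = √(20.1² + 11²) = 22.91
|j20.1 + 1.2| = √(20.1² + 1.2²) = 20.14
|H(j20.1)| = 3.2 × 22.91 / 20.14 = 3.6414
20 log₁₀(3.6414) = 11.225 dB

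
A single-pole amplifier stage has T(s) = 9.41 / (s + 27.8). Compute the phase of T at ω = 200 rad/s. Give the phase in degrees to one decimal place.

-82.1°

∠(j200 + 27.8) = arctan(200/27.8) = 82.09°
∠T(j200) = −82.09° = -82.09°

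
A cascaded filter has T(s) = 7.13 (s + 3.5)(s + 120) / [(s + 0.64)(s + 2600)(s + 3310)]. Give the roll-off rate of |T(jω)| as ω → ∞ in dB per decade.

-20 dB/decade

With 2 zeros and 3 poles, the high-frequency asymptotic slope is 20 × (2 − 3) = -20 dB/decade.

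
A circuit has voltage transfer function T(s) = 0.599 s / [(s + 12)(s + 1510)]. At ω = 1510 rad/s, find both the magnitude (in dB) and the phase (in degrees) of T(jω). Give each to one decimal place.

|j1510| = 1510
|j1510 + 12| = √(1510² + 12²) = 1510
|j1510 + 1510| = √(1510² + 1510²) = 2135
|T(j1510)| = 0.599 × 1510 / (1510 × 2135) = 0.00028049
20 log₁₀(0.00028049) = -71.04 dB
∠(j1510) = 90.00°
∠(j1510 + 12) = arctan(1510/12) = 89.54°
∠(j1510 + 1510) = arctan(1510/1510) = 45.00°
∠T(j1510) = 90.00° − (89.54° + 45.00°) = -44.54°

|T| = -71.0 dB, ∠T = -44.5°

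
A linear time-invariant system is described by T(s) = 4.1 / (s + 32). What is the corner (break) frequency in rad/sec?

The single real pole at s = −32 gives a corner at ω = 32 rad/sec.

32 rad/sec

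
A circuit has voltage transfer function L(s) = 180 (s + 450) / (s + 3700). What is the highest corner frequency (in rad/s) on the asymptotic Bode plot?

3700 rad/s

Break frequencies occur at each pole and zero magnitude: 450 rad/s, 3700 rad/s.
The highest is 3700 rad/s.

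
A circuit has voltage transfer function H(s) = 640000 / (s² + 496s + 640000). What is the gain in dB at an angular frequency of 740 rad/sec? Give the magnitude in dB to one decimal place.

4.6 dB

|(j740)² + 496(j740) + 640000| = |92400 + j3.6704e+05| = 3.785e+05
|H(j740)| = 640000 / 3.785e+05 = 1.6909
20 log₁₀(1.6909) = 4.56 dB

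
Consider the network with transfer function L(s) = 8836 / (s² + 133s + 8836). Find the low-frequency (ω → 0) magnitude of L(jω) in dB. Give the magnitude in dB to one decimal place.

0.0 dB

L(0) = 8836 / 8836 = 1
20 log₁₀(1) = 0.00 dB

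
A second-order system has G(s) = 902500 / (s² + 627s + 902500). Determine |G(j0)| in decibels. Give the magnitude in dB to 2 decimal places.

G(0) = 902500 / 902500 = 1
20 log₁₀(1) = 0.000 dB

0.00 dB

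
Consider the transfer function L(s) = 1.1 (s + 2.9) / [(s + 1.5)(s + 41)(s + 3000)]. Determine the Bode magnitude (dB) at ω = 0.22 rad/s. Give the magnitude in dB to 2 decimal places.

-95.31 dB

|j0.22 + 2.9| = √(0.22² + 2.9²) = 2.908
|j0.22 + 1.5| = √(0.22² + 1.5²) = 1.516
|j0.22 + 41| = √(0.22² + 41²) = 41
|j0.22 + 3000| = √(0.22² + 3000²) = 3000
|L(j0.22)| = 1.1 × 2.908 / (1.516 × 41 × 3000) = 1.7156e-05
20 log₁₀(1.7156e-05) = -95.312 dB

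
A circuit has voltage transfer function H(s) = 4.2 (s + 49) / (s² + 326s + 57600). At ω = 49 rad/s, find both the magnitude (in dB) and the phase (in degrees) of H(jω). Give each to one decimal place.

|j49 + 49| = √(49² + 49²) = 69.3
|(j49)² + 326(j49) + 57600| = |55199 + j15974| = 5.746e+04
|H(j49)| = 4.2 × 69.3 / 5.746e+04 = 0.0050648
20 log₁₀(0.0050648) = -45.91 dB
∠(j49 + 49) = arctan(49/49) = 45.00°
∠[(j49)² + 326(j49) + 57600] = ∠[55199 + j15974] = 16.14°
∠H(j49) = 45.00° − 16.14° = 28.86°

|H| = -45.9 dB, ∠H = 28.9°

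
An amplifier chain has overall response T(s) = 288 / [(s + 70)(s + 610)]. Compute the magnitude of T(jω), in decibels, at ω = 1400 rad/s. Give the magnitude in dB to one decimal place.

-77.4 dB

|j1400 + 70| = √(1400² + 70²) = 1402
|j1400 + 610| = √(1400² + 610²) = 1527
|T(j1400)| = 288 / (1402 × 1527) = 0.00013454
20 log₁₀(0.00013454) = -77.42 dB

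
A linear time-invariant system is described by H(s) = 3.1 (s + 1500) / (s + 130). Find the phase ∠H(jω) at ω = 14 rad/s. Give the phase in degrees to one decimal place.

-5.6°

∠(j14 + 1500) = arctan(14/1500) = 0.53°
∠(j14 + 130) = arctan(14/130) = 6.15°
∠H(j14) = 0.53° − 6.15° = -5.61°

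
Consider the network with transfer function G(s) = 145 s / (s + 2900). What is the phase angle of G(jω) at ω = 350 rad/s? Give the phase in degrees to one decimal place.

83.1 deg

∠(j350) = 90.00°
∠(j350 + 2900) = arctan(350/2900) = 6.88°
∠G(j350) = 90.00° − 6.88° = 83.12°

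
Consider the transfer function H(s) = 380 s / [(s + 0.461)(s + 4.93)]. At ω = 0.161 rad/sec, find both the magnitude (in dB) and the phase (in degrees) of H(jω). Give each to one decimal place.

|H| = 28.1 dB, ∠H = 68.9 deg

|j0.161| = 0.161
|j0.161 + 0.461| = √(0.161² + 0.461²) = 0.4883
|j0.161 + 4.93| = √(0.161² + 4.93²) = 4.933
|H(j0.161)| = 380 × 0.161 / (0.4883 × 4.933) = 25.4
20 log₁₀(25.4) = 28.10 dB
∠(j0.161) = 90.00°
∠(j0.161 + 0.461) = arctan(0.161/0.461) = 19.25°
∠(j0.161 + 4.93) = arctan(0.161/4.93) = 1.87°
∠H(j0.161) = 90.00° − (19.25° + 1.87°) = 68.88°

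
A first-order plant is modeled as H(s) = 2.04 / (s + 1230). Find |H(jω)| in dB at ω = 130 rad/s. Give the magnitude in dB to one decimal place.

|j130 + 1230| = √(130² + 1230²) = 1237
|H(j130)| = 2.04 / 1237 = 0.0016494
20 log₁₀(0.0016494) = -55.65 dB

-55.7 dB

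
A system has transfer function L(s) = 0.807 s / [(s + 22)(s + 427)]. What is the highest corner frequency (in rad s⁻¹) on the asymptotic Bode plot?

427 rad s⁻¹

Break frequencies occur at each pole and zero magnitude: 22 rad s⁻¹, 427 rad s⁻¹.
The highest is 427 rad s⁻¹.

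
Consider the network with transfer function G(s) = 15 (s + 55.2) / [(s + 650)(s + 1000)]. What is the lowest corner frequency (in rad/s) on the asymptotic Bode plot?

55.2 rad/s

Break frequencies occur at each pole and zero magnitude: 55.2 rad/s, 650 rad/s, 1000 rad/s.
The lowest is 55.2 rad/s.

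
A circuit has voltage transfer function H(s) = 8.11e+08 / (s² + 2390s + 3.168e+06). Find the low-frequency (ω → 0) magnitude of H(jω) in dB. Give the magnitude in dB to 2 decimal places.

H(0) = 8.11e+08 / 3.168e+06 = 256
20 log₁₀(256) = 48.165 dB

48.16 dB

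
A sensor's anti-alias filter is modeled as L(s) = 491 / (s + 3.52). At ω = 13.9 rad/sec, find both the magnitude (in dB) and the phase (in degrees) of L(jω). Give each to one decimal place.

|j13.9 + 3.52| = √(13.9² + 3.52²) = 14.34
|L(j13.9)| = 491 / 14.34 = 34.243
20 log₁₀(34.243) = 30.69 dB
∠(j13.9 + 3.52) = arctan(13.9/3.52) = 75.79°
∠L(j13.9) = −75.79° = -75.79°

|L| = 30.7 dB, ∠L = -75.8°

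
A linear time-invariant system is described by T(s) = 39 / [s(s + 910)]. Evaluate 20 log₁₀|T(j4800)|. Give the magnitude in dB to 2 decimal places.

|j4800 + 910| = √(4800² + 910²) = 4885
|j4800| = 4800
|T(j4800)| = 39 / (4885 × 4800) = 1.6631e-06
20 log₁₀(1.6631e-06) = -115.582 dB

-115.58 dB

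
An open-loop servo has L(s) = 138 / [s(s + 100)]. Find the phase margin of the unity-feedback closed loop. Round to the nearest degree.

89°

Gain crossover: |L(jω)| = 1 at ω ≈ 1.38 rad/s.
∠L(j1.38) = −90° − arctan(1.38/100) ≈ -90.79°
PM = 180° + (-90.79°) = 89.21°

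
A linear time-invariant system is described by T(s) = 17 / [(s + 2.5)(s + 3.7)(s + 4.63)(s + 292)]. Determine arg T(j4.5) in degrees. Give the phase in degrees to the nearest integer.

-157°

∠(j4.5 + 2.5) = arctan(4.5/2.5) = 60.95°
∠(j4.5 + 3.7) = arctan(4.5/3.7) = 50.57°
∠(j4.5 + 4.63) = arctan(4.5/4.63) = 44.18°
∠(j4.5 + 292) = arctan(4.5/292) = 0.88°
∠T(j4.5) = − (60.95° + 50.57° + 44.18° + 0.88°) = -156.58°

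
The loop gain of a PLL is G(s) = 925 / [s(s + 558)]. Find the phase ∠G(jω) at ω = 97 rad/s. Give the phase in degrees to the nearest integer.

-100°

∠(j97 + 558) = arctan(97/558) = 9.86°
∠(j97) = 90.00°
∠G(j97) = − (9.86° + 90.00°) = -99.86°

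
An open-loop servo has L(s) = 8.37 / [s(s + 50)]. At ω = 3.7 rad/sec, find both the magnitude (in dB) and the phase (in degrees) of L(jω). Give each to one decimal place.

|j3.7 + 50| = √(3.7² + 50²) = 50.14
|j3.7| = 3.7
|L(j3.7)| = 8.37 / (50.14 × 3.7) = 0.04512
20 log₁₀(0.04512) = -26.91 dB
∠(j3.7 + 50) = arctan(3.7/50) = 4.23°
∠(j3.7) = 90.00°
∠L(j3.7) = − (4.23° + 90.00°) = -94.23°

|L| = -26.9 dB, ∠L = -94.2 deg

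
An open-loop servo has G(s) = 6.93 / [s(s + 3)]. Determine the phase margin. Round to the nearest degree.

57°

Gain crossover: |G(jω)| = 1 at ω ≈ 1.94 rad/s.
∠G(j1.94) = −90° − arctan(1.94/3) ≈ -122.89°
PM = 180° + (-122.89°) = 57.11°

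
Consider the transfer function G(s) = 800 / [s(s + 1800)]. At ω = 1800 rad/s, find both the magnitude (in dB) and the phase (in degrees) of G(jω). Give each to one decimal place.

|j1800 + 1800| = √(1800² + 1800²) = 2546
|j1800| = 1800
|G(j1800)| = 800 / (2546 × 1800) = 0.00017459
20 log₁₀(0.00017459) = -75.16 dB
∠(j1800 + 1800) = arctan(1800/1800) = 45.00°
∠(j1800) = 90.00°
∠G(j1800) = − (45.00° + 90.00°) = -135.00°

|G| = -75.2 dB, ∠G = -135.0 deg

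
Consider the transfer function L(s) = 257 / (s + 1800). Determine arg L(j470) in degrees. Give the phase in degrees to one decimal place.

∠(j470 + 1800) = arctan(470/1800) = 14.63°
∠L(j470) = −14.63° = -14.63°

-14.6 deg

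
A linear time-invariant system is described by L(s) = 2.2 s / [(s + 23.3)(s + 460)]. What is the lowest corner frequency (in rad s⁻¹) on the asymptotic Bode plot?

23.3 rad s⁻¹

Break frequencies occur at each pole and zero magnitude: 23.3 rad s⁻¹, 460 rad s⁻¹.
The lowest is 23.3 rad s⁻¹.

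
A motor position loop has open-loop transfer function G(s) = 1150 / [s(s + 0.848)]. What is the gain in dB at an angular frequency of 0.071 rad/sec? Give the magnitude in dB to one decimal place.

|j0.071 + 0.848| = √(0.071² + 0.848²) = 0.851
|j0.071| = 0.071
|G(j0.071)| = 1150 / (0.851 × 0.071) = 19034
20 log₁₀(19034) = 85.59 dB

85.6 dB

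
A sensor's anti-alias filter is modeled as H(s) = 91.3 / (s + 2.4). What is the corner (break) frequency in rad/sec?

2.4 rad/sec

The single real pole at s = −2.4 gives a corner at ω = 2.4 rad/sec.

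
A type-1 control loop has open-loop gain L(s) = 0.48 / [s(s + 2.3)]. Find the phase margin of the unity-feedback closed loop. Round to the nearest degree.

85°

Gain crossover: |L(jω)| = 1 at ω ≈ 0.208 rad/sec.
∠L(j0.208) = −90° − arctan(0.208/2.3) ≈ -95.16°
PM = 180° + (-95.16°) = 84.84°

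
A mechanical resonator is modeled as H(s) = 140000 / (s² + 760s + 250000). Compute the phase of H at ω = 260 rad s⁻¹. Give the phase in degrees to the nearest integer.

∠[(j260)² + 760(j260) + 250000] = ∠[1.824e+05 + j1.976e+05] = 47.29°
∠H(j260) = −47.29° = -47.29°

-47°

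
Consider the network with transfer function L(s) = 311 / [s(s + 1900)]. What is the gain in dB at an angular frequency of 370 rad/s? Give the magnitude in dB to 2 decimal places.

|j370 + 1900| = √(370² + 1900²) = 1936
|j370| = 370
|L(j370)| = 311 / (1936 × 370) = 0.00043423
20 log₁₀(0.00043423) = -67.246 dB

-67.25 dB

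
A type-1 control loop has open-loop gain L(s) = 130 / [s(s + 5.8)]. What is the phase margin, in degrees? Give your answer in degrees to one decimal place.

28.5°

Gain crossover: |L(jω)| = 1 at ω ≈ 10.7 rad s⁻¹.
∠L(j10.7) = −90° − arctan(10.7/5.8) ≈ -151.52°
PM = 180° + (-151.52°) = 28.48°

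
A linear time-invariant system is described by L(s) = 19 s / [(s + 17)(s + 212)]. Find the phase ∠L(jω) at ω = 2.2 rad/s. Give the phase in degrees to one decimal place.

∠(j2.2) = 90.00°
∠(j2.2 + 17) = arctan(2.2/17) = 7.37°
∠(j2.2 + 212) = arctan(2.2/212) = 0.59°
∠L(j2.2) = 90.00° − (7.37° + 0.59°) = 82.03°

82.0°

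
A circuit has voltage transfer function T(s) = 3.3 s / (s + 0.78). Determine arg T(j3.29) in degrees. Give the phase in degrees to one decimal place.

∠(j3.29) = 90.00°
∠(j3.29 + 0.78) = arctan(3.29/0.78) = 76.66°
∠T(j3.29) = 90.00° − 76.66° = 13.34°

13.3°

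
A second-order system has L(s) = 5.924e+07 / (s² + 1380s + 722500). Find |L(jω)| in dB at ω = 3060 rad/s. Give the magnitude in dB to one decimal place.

|(j3060)² + 1380(j3060) + 722500| = |-8.6411e+06 + j4.2228e+06| = 9.618e+06
|L(j3060)| = 5.924e+07 / 9.618e+06 = 6.1595
20 log₁₀(6.1595) = 15.79 dB

15.8 dB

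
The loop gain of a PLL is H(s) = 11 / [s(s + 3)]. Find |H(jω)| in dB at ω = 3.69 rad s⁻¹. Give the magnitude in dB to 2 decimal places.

-4.06 dB

|j3.69 + 3| = √(3.69² + 3²) = 4.756
|j3.69| = 3.69
|H(j3.69)| = 11 / (4.756 × 3.69) = 0.62684
20 log₁₀(0.62684) = -4.057 dB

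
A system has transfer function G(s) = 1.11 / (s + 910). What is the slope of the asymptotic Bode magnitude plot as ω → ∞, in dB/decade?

-20 dB/decade

With 0 zeros and 1 pole, the high-frequency asymptotic slope is 20 × (0 − 1) = -20 dB/decade.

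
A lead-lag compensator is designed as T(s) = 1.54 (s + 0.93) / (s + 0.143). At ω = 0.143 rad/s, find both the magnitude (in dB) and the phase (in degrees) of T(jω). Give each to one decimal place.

|j0.143 + 0.93| = √(0.143² + 0.93²) = 0.9409
|j0.143 + 0.143| = √(0.143² + 0.143²) = 0.2022
|T(j0.143)| = 1.54 × 0.9409 / 0.2022 = 7.1652
20 log₁₀(7.1652) = 17.10 dB
∠(j0.143 + 0.93) = arctan(0.143/0.93) = 8.74°
∠(j0.143 + 0.143) = arctan(0.143/0.143) = 45.00°
∠T(j0.143) = 8.74° − 45.00° = -36.26°

|T| = 17.1 dB, ∠T = -36.3°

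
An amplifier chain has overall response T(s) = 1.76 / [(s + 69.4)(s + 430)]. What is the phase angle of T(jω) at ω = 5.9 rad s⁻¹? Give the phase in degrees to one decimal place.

∠(j5.9 + 69.4) = arctan(5.9/69.4) = 4.86°
∠(j5.9 + 430) = arctan(5.9/430) = 0.79°
∠T(j5.9) = − (4.86° + 0.79°) = -5.65°

-5.6°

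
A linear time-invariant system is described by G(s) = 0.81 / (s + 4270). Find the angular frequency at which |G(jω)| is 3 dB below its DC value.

For a single-pole low-pass, the −3 dB point is at the pole: ω = 4270 rad/sec.

4270 rad/sec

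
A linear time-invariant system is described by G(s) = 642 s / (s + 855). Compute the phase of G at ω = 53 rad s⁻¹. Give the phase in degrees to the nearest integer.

∠(j53) = 90.00°
∠(j53 + 855) = arctan(53/855) = 3.55°
∠G(j53) = 90.00° − 3.55° = 86.45°

86°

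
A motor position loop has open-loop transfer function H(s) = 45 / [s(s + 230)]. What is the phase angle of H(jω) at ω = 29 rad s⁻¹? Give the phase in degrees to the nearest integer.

∠(j29 + 230) = arctan(29/230) = 7.19°
∠(j29) = 90.00°
∠H(j29) = − (7.19° + 90.00°) = -97.19°

-97°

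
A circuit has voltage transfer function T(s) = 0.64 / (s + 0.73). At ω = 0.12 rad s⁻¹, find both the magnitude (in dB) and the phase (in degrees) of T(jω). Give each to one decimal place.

|j0.12 + 0.73| = √(0.12² + 0.73²) = 0.7398
|T(j0.12)| = 0.64 / 0.7398 = 0.8651
20 log₁₀(0.8651) = -1.26 dB
∠(j0.12 + 0.73) = arctan(0.12/0.73) = 9.33°
∠T(j0.12) = −9.33° = -9.33°

|T| = -1.3 dB, ∠T = -9.3°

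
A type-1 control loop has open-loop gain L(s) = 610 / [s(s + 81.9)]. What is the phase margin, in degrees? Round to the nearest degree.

Gain crossover: |L(jω)| = 1 at ω ≈ 7.42 rad/sec.
∠L(j7.42) = −90° − arctan(7.42/81.9) ≈ -95.18°
PM = 180° + (-95.18°) = 84.82°

85°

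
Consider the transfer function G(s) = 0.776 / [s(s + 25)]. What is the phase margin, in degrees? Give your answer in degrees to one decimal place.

89.9°

Gain crossover: |G(jω)| = 1 at ω ≈ 0.031 rad s⁻¹.
∠G(j0.031) = −90° − arctan(0.031/25) ≈ -90.07°
PM = 180° + (-90.07°) = 89.93°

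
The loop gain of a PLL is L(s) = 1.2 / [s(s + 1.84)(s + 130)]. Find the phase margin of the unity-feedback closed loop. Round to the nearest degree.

90°

Gain crossover: |L(jω)| = 1 at ω ≈ 0.00502 rad s⁻¹.
∠L(j0.00502) = −90° − arctan(0.00502/1.84) − arctan(0.00502/130) ≈ -90.16°
PM = 180° + (-90.16°) = 89.84°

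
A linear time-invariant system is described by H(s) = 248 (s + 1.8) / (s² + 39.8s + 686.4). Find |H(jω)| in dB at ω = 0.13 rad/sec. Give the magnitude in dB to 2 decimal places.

-3.71 dB

|j0.13 + 1.8| = √(0.13² + 1.8²) = 1.805
|(j0.13)² + 39.8(j0.13) + 686.4| = |686.38 + j5.174| = 686.4
|H(j0.13)| = 248 × 1.805 / 686.4 = 0.65204
20 log₁₀(0.65204) = -3.715 dB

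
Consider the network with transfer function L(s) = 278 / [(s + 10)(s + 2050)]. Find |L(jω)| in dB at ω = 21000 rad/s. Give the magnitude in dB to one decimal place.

|j21000 + 10| = √(21000² + 10²) = 2.1e+04
|j21000 + 2050| = √(21000² + 2050²) = 2.11e+04
|L(j21000)| = 278 / (2.1e+04 × 2.11e+04) = 6.274e-07
20 log₁₀(6.274e-07) = -124.05 dB

-124.0 dB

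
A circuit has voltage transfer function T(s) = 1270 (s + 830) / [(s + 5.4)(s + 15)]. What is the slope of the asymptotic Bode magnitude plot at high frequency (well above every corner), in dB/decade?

-20 dB/decade

With 1 zero and 2 poles, the high-frequency asymptotic slope is 20 × (1 − 2) = -20 dB/decade.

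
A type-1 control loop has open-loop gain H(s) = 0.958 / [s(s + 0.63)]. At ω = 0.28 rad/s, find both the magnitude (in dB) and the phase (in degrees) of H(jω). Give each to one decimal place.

|H| = 13.9 dB, ∠H = -114.0°

|j0.28 + 0.63| = √(0.28² + 0.63²) = 0.6894
|j0.28| = 0.28
|H(j0.28)| = 0.958 / (0.6894 × 0.28) = 4.9628
20 log₁₀(4.9628) = 13.91 dB
∠(j0.28 + 0.63) = arctan(0.28/0.63) = 23.96°
∠(j0.28) = 90.00°
∠H(j0.28) = − (23.96° + 90.00°) = -113.96°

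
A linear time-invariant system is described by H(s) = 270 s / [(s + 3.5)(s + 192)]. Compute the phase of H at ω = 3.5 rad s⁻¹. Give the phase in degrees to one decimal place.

∠(j3.5) = 90.00°
∠(j3.5 + 3.5) = arctan(3.5/3.5) = 45.00°
∠(j3.5 + 192) = arctan(3.5/192) = 1.04°
∠H(j3.5) = 90.00° − (45.00° + 1.04°) = 43.96°

44.0°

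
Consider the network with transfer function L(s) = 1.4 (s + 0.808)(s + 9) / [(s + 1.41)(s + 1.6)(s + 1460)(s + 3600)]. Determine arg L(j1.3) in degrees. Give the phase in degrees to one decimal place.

∠(j1.3 + 0.808) = arctan(1.3/0.808) = 58.14°
∠(j1.3 + 9) = arctan(1.3/9) = 8.22°
∠(j1.3 + 1.41) = arctan(1.3/1.41) = 42.68°
∠(j1.3 + 1.6) = arctan(1.3/1.6) = 39.09°
∠(j1.3 + 1460) = arctan(1.3/1460) = 0.05°
∠(j1.3 + 3600) = arctan(1.3/3600) = 0.02°
∠L(j1.3) = 58.14° + 8.22° − (42.68° + 39.09° + 0.05° + 0.02°) = -15.48°

-15.5°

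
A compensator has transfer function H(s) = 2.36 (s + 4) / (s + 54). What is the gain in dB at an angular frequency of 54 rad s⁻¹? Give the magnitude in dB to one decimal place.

|j54 + 4| = √(54² + 4²) = 54.15
|j54 + 54| = √(54² + 54²) = 76.37
|H(j54)| = 2.36 × 54.15 / 76.37 = 1.6733
20 log₁₀(1.6733) = 4.47 dB

4.5 dB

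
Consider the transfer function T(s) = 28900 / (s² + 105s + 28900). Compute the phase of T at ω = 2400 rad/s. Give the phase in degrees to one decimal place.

∠[(j2400)² + 105(j2400) + 28900] = ∠[-5.7311e+06 + j2.52e+05] = 177.48°
∠T(j2400) = −177.48° = -177.48°

-177.5°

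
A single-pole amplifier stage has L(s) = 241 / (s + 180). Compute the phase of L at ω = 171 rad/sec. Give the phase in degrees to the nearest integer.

-44 deg

∠(j171 + 180) = arctan(171/180) = 43.53°
∠L(j171) = −43.53° = -43.53°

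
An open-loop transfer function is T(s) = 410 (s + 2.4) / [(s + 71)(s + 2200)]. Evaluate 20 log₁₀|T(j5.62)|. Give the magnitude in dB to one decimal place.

-35.9 dB

|j5.62 + 2.4| = √(5.62² + 2.4²) = 6.111
|j5.62 + 71| = √(5.62² + 71²) = 71.22
|j5.62 + 2200| = √(5.62² + 2200²) = 2200
|T(j5.62)| = 410 × 6.111 / (71.22 × 2200) = 0.01599
20 log₁₀(0.01599) = -35.92 dB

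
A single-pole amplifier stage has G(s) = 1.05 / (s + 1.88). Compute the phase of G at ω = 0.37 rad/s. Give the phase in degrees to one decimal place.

∠(j0.37 + 1.88) = arctan(0.37/1.88) = 11.13°
∠G(j0.37) = −11.13° = -11.13°

-11.1°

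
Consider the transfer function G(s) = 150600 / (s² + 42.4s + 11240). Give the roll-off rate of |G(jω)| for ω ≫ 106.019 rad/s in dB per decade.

With 0 zeros and 2 poles, the high-frequency asymptotic slope is 20 × (0 − 2) = -40 dB/decade.

-40 dB/decade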